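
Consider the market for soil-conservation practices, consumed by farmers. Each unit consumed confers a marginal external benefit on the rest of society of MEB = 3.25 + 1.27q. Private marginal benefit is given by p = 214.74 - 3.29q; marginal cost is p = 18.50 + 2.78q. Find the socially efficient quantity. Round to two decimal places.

q* = 41.56

Social marginal benefit = demand + MEB = 217.99 - 2.02q.
Set SMB = MC: 217.99 - 2.02q = 18.50 + 2.78q → q* = 41.5604.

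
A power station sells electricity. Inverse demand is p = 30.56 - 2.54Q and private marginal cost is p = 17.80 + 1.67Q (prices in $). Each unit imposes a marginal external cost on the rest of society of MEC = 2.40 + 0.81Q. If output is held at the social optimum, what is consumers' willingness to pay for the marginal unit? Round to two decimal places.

P = $25.32

Social marginal cost = private MC + MEC = 20.20 + 2.48Q.
Set SMC = demand: 20.20 + 2.48Q = 30.56 - 2.54Q → Q* = 2.0637.
Consumer price on the demand curve at Q*: 30.56 − 2.54×2.0637 = 25.3182.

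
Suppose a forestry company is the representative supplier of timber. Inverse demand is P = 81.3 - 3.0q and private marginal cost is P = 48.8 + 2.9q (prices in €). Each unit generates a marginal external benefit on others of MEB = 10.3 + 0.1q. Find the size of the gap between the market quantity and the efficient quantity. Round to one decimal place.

1.9 units

Market equilibrium (private): 48.8 + 2.9q = 81.3 - 3.0q → q_m = 5.5085.
Social marginal cost = private MC − MEB = 38.5 + 2.8q.
Set SMC = demand: 38.5 + 2.8q = 81.3 - 3.0q → q* = 7.3793.
Gap = |5.5085 − 7.3793| = 1.8708.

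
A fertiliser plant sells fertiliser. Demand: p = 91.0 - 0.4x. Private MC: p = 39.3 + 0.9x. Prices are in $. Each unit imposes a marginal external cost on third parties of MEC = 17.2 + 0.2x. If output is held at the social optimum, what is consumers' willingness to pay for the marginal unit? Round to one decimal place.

P = $81.8

Social marginal cost = private MC + MEC = 56.5 + 1.1x.
Set SMC = demand: 56.5 + 1.1x = 91.0 - 0.4x → x* = 23.0000.
Consumer price on the demand curve at x*: 91.0 − 0.4×23.0000 = 81.8000.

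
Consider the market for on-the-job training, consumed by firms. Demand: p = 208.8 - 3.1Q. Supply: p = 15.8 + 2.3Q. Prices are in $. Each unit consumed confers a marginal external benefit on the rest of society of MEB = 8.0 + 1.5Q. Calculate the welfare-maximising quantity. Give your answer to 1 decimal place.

Social marginal benefit = demand + MEB = 216.8 - 1.6Q.
Set SMB = MC: 216.8 - 1.6Q = 15.8 + 2.3Q → Q* = 51.5385.

Q* = 51.5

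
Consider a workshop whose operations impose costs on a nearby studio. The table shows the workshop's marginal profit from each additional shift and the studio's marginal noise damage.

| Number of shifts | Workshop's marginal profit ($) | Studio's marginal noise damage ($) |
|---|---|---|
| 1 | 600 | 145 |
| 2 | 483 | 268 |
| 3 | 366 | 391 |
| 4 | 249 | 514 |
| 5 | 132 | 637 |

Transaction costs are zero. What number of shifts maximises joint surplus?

2

Bargaining reaches the level where marginal profit last exceeds marginal noise damage.
That holds through level 2 (483 ≥ 268) but not at 3 (366 < 391).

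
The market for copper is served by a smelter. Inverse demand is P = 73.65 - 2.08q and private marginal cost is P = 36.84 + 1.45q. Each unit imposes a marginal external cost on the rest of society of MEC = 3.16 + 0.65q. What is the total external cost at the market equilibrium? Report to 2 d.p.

Market equilibrium (private): 36.84 + 1.45q = 73.65 - 2.08q → q_m = 10.4278.
Total external cost = ∫₀^{q_m} (3.16 + 0.65q) dq = 3.16×10.4278 + ½×0.65×10.4278² = 68.2920.

68.29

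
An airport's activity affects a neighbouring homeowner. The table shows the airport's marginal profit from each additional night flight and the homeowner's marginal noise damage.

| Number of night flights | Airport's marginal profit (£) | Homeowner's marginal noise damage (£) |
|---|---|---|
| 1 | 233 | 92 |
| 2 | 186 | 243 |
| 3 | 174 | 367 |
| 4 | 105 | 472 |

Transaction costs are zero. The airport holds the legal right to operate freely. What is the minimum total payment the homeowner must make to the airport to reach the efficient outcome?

£465

Left alone the airport would choose level 4 (marginal profit stays positive).
Efficient level: k* = 1 (marginal profit ≥ marginal noise damage through 1).
The homeowner must at least cover the airport's forgone profit from cutting 4→1: 186 + 174 + 105 = 465.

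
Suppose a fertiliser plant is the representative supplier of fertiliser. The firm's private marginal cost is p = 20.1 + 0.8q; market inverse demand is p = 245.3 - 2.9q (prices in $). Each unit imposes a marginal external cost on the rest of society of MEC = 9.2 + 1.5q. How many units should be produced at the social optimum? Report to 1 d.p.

q* = 41.5

Social marginal cost = private MC + MEC = 29.3 + 2.3q.
Set SMC = demand: 29.3 + 2.3q = 245.3 - 2.9q → q* = 41.5385.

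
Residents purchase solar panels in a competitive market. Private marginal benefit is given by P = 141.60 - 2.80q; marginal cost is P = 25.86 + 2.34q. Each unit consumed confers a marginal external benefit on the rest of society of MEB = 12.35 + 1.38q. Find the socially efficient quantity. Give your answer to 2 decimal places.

q* = 34.07

Social marginal benefit = demand + MEB = 153.95 - 1.42q.
Set SMB = MC: 153.95 - 1.42q = 25.86 + 2.34q → q* = 34.0665.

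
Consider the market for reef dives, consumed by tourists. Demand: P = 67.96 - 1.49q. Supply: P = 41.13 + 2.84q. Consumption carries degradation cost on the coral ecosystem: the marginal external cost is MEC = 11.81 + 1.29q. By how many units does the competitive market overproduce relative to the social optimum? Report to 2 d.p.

Market equilibrium (private): 41.13 + 2.84q = 67.96 - 1.49q → q_m = 6.1963.
Social marginal benefit = demand − MEC = 56.15 - 2.78q.
Set SMB = MC: 56.15 - 2.78q = 41.13 + 2.84q → q* = 2.6726.
Gap = |6.1963 − 2.6726| = 3.5237.

3.52 units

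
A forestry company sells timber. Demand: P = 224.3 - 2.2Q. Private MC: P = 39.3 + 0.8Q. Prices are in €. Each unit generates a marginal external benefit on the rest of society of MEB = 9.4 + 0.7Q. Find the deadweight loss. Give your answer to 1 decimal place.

Market equilibrium (private): 39.3 + 0.8Q = 224.3 - 2.2Q → Q_m = 61.6667.
Social marginal cost = private MC − MEB = 29.9 + 0.1Q.
Set SMC = demand: 29.9 + 0.1Q = 224.3 - 2.2Q → Q* = 84.5217.
The loss is the area between SMC and demand from Q* to Q_m; with linear curves that's a triangle of height MEB(Q_m).
DWL = ½ × 22.8550 × 52.5667 = 600.7060.

DWL = €600.7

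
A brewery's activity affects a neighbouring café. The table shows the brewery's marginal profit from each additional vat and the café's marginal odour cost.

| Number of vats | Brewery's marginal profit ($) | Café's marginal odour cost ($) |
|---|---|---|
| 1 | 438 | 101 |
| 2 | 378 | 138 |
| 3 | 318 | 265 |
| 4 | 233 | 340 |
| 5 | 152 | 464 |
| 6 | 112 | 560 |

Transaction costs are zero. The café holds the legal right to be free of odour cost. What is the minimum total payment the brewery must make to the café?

Efficient level: marginal profit ≥ marginal odour cost through level 3, so k* = 3.
With the café holding the right, the brewery must at least compensate total damage at k*: 101 + 138 + 265 = 504.

$504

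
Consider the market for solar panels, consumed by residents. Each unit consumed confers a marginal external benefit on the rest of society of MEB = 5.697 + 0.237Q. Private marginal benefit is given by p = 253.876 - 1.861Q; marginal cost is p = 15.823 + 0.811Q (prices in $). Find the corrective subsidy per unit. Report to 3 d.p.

Social marginal benefit = demand + MEB = 259.573 - 1.624Q.
Set SMB = MC: 259.573 - 1.624Q = 15.823 + 0.811Q → Q* = 100.1027.
The Pigouvian subsidy equals MEB at Q*: 5.697 + 0.237×100.1027 = 29.4213.

subsidy = $29.421 per unit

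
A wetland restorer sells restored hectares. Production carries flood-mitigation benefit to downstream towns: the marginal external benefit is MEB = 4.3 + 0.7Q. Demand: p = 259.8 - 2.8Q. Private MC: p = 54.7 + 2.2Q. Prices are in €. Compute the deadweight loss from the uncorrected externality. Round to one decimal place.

Market equilibrium (private): 54.7 + 2.2Q = 259.8 - 2.8Q → Q_m = 41.0200.
Social marginal cost = private MC − MEB = 50.4 + 1.5Q.
Set SMC = demand: 50.4 + 1.5Q = 259.8 - 2.8Q → Q* = 48.6977.
The welfare-loss triangle has base |Q_m − Q*| and height MEB(Q_m) (the vertical gap between SMC and demand is zero at Q* and MEB at Q_m).
DWL = ½ × 7.6777 × 33.0140 = 126.7358.

DWL = €126.7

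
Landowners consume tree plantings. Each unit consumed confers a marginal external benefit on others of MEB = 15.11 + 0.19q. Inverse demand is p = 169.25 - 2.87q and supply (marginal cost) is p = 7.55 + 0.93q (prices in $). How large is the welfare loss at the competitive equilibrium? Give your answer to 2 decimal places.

DWL = $74.52

Market equilibrium (private): 7.55 + 0.93q = 169.25 - 2.87q → q_m = 42.5526.
Social marginal benefit = demand + MEB = 184.36 - 2.68q.
Set SMB = MC: 184.36 - 2.68q = 7.55 + 0.93q → q* = 48.9778.
The loss is the area between SMB and MC from q* to q_m; with linear curves that's a triangle of height MEB(q_m).
DWL = ½ × 6.4252 × 23.1950 = 74.5163.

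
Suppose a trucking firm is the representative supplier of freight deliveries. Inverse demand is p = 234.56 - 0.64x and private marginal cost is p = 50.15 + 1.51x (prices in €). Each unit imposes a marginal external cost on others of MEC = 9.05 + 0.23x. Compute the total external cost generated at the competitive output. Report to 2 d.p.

Market equilibrium (private): 50.15 + 1.51x = 234.56 - 0.64x → x_m = 85.7721.
Total external cost = ∫₀^{x_m} (9.05 + 0.23x) dx = 9.05×85.7721 + ½×0.23×85.7721² = 1622.2756.

€1622.28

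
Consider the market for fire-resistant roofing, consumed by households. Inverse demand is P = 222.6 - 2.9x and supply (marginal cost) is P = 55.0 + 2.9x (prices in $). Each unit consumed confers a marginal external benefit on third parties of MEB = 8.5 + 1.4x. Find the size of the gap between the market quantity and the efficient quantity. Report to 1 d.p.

Market equilibrium (private): 55.0 + 2.9x = 222.6 - 2.9x → x_m = 28.8966.
Social marginal benefit = demand + MEB = 231.1 - 1.5x.
Set SMB = MC: 231.1 - 1.5x = 55.0 + 2.9x → x* = 40.0227.
Gap = |28.8966 − 40.0227| = 11.1261.

11.1 units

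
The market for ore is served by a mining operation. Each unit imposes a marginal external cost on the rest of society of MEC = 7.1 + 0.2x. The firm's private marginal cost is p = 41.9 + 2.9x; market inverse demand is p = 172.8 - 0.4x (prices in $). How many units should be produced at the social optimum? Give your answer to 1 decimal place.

Social marginal cost = private MC + MEC = 49.0 + 3.1x.
Set SMC = demand: 49.0 + 3.1x = 172.8 - 0.4x → x* = 35.3714.

x* = 35.4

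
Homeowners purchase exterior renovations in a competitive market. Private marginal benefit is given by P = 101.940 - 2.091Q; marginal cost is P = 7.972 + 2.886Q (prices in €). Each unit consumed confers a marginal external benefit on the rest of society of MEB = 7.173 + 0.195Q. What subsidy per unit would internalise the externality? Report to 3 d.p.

Social marginal benefit = demand + MEB = 109.113 - 1.896Q.
Set SMB = MC: 109.113 - 1.896Q = 7.972 + 2.886Q → Q* = 21.1504.
The Pigouvian subsidy equals MEB at Q*: 7.173 + 0.195×21.1504 = 11.2973.

subsidy = €11.297 per unit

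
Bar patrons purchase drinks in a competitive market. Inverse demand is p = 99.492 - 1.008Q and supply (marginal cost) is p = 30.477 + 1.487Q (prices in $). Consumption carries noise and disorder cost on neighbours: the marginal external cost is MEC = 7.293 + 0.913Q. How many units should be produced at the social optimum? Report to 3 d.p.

Q* = 18.111

Social marginal benefit = demand − MEC = 92.199 - 1.921Q.
Set SMB = MC: 92.199 - 1.921Q = 30.477 + 1.487Q → Q* = 18.1109.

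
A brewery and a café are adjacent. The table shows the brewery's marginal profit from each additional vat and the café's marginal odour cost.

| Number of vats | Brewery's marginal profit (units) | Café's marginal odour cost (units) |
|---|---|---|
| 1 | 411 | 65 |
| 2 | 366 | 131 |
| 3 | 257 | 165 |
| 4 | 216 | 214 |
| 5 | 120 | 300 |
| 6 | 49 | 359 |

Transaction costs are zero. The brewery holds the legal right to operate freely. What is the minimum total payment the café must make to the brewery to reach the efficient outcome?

Left alone the brewery would choose level 6 (marginal profit stays positive).
Efficient level: k* = 4 (marginal profit ≥ marginal odour cost through 4).
The café must at least cover the brewery's forgone profit from cutting 6→4: 120 + 49 = 169.

169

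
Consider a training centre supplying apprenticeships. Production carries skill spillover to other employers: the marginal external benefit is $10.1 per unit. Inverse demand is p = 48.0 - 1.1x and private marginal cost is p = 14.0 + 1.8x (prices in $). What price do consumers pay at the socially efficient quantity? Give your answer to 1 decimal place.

Social marginal cost = private MC − MEB = 3.9 + 1.8x.
Set SMC = demand: 3.9 + 1.8x = 48.0 - 1.1x → x* = 15.2069.
Consumer price on the demand curve at x*: 48.0 − 1.1×15.2069 = 31.2724.

P = $31.3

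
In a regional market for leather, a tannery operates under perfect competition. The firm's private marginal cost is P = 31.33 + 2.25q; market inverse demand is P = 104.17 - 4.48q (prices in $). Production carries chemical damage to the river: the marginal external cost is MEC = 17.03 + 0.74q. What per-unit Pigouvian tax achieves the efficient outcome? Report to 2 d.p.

Social marginal cost = private MC + MEC = 48.36 + 2.99q.
Set SMC = demand: 48.36 + 2.99q = 104.17 - 4.48q → q* = 7.4712.
The Pigouvian tax equals MEC at q*: 17.03 + 0.74×7.4712 = 22.5587.

tax = $22.56 per unit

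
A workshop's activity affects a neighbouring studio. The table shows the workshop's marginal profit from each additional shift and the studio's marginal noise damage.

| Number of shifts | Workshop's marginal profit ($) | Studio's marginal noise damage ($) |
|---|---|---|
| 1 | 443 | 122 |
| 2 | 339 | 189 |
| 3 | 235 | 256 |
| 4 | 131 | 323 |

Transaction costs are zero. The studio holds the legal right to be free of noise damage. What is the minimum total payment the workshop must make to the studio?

$311

Efficient level: marginal profit ≥ marginal noise damage through level 2, so k* = 2.
With the studio holding the right, the workshop must at least compensate total damage at k*: 122 + 189 = 311.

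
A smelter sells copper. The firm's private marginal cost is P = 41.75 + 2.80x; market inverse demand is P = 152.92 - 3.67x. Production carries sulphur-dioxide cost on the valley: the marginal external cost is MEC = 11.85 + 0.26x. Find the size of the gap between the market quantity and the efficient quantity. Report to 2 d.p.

2.42 units

Market equilibrium (private): 41.75 + 2.80x = 152.92 - 3.67x → x_m = 17.1824.
Social marginal cost = private MC + MEC = 53.60 + 3.06x.
Set SMC = demand: 53.60 + 3.06x = 152.92 - 3.67x → x* = 14.7578.
Gap = |17.1824 − 14.7578| = 2.4246.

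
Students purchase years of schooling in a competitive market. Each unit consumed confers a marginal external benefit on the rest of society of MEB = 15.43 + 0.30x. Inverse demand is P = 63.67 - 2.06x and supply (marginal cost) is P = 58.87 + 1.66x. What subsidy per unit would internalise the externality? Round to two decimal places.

Social marginal benefit = demand + MEB = 79.10 - 1.76x.
Set SMB = MC: 79.10 - 1.76x = 58.87 + 1.66x → x* = 5.9152.
The Pigouvian subsidy equals MEB at x*: 15.43 + 0.30×5.9152 = 17.2046.

subsidy = 17.20 per unit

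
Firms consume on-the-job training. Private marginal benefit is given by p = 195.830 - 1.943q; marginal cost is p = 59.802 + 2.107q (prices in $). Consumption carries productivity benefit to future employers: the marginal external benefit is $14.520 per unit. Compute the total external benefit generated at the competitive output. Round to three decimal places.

$487.686

Market equilibrium (private): 59.802 + 2.107q = 195.830 - 1.943q → q_m = 33.5872.
Total external benefit = MEB × q_m = 14.520 × 33.5872 = 487.6861.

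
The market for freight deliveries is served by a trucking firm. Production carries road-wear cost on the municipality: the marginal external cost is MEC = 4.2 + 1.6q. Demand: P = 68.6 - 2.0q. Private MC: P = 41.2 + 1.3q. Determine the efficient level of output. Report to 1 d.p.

q* = 4.7

Social marginal cost = private MC + MEC = 45.4 + 2.9q.
Set SMC = demand: 45.4 + 2.9q = 68.6 - 2.0q → q* = 4.7347.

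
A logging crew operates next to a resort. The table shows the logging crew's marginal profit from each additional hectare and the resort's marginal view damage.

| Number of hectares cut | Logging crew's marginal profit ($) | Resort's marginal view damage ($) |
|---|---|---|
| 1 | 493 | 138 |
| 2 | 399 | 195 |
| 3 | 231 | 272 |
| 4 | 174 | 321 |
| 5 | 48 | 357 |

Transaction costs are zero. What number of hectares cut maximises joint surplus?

Bargaining reaches the level where marginal profit last exceeds marginal view damage.
That holds through level 2 (399 ≥ 195) but not at 3 (231 < 272).

2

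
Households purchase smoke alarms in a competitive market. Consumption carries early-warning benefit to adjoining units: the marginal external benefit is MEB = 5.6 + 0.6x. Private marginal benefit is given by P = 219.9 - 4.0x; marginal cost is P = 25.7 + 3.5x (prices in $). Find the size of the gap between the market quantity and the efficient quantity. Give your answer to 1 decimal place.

3.1 units

Market equilibrium (private): 25.7 + 3.5x = 219.9 - 4.0x → x_m = 25.8933.
Social marginal benefit = demand + MEB = 225.5 - 3.4x.
Set SMB = MC: 225.5 - 3.4x = 25.7 + 3.5x → x* = 28.9565.
Gap = |25.8933 − 28.9565| = 3.0632.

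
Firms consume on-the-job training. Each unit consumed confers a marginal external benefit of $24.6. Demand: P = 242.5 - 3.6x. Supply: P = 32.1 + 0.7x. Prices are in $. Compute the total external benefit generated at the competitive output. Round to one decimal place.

$1203.7

Market equilibrium (private): 32.1 + 0.7x = 242.5 - 3.6x → x_m = 48.9302.
Total external benefit = MEB × x_m = 24.6 × 48.9302 = 1203.6829.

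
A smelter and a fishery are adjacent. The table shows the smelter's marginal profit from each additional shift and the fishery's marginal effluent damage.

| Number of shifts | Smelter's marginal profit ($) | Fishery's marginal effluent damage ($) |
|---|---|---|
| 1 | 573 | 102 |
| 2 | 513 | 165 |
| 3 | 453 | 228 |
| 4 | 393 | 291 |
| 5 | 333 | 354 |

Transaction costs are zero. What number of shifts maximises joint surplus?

4

Bargaining reaches the level where marginal profit last exceeds marginal effluent damage.
That holds through level 4 (393 ≥ 291) but not at 5 (333 < 354).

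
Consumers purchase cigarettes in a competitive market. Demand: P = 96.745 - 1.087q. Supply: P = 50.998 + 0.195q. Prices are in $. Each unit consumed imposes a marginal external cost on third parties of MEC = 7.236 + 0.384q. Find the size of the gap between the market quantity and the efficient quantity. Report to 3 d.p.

12.568 units

Market equilibrium (private): 50.998 + 0.195q = 96.745 - 1.087q → q_m = 35.6841.
Social marginal benefit = demand − MEC = 89.509 - 1.471q.
Set SMB = MC: 89.509 - 1.471q = 50.998 + 0.195q → q* = 23.1158.
Gap = |35.6841 − 23.1158| = 12.5683.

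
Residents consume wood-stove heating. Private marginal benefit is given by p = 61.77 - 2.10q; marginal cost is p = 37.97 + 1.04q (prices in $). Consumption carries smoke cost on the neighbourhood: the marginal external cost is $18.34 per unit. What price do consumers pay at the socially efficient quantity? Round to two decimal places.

Social marginal benefit = demand − MEC = 43.43 - 2.10q.
Set SMB = MC: 43.43 - 2.10q = 37.97 + 1.04q → q* = 1.7389.
Consumer price on the demand curve at q*: 61.77 − 2.10×1.7389 = 58.1183.

P = $58.12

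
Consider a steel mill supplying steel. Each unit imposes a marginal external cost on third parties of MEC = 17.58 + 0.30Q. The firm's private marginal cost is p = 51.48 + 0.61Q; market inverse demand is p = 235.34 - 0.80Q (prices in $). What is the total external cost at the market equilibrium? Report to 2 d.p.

Market equilibrium (private): 51.48 + 0.61Q = 235.34 - 0.80Q → Q_m = 130.3972.
Total external cost = ∫₀^{Q_m} (17.58 + 0.30Q) dQ = 17.58×130.3972 + ½×0.30×130.3972² = 4842.8972.

$4842.90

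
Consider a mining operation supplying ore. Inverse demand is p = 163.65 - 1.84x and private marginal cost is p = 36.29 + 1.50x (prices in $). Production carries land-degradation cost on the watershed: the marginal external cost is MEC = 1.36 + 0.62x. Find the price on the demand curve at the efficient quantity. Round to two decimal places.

P = $105.10

Social marginal cost = private MC + MEC = 37.65 + 2.12x.
Set SMC = demand: 37.65 + 2.12x = 163.65 - 1.84x → x* = 31.8182.
Consumer price on the demand curve at x*: 163.65 − 1.84×31.8182 = 105.1045.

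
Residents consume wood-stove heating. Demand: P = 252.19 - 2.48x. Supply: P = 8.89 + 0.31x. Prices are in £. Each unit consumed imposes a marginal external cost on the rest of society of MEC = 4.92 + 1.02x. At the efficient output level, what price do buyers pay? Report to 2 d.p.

Social marginal benefit = demand − MEC = 247.27 - 3.50x.
Set SMB = MC: 247.27 - 3.50x = 8.89 + 0.31x → x* = 62.5669.
Consumer price on the demand curve at x*: 252.19 − 2.48×62.5669 = 97.0241.

P = £97.02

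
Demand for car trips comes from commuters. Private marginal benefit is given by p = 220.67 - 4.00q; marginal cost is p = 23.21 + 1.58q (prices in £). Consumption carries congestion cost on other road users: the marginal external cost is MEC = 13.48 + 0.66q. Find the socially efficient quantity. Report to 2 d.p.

Social marginal benefit = demand − MEC = 207.19 - 4.66q.
Set SMB = MC: 207.19 - 4.66q = 23.21 + 1.58q → q* = 29.4840.

q* = 29.48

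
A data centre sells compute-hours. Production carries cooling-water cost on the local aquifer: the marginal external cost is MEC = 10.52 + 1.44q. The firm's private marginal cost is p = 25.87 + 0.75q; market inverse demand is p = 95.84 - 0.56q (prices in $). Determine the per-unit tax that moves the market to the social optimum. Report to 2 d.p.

tax = $41.65 per unit

Social marginal cost = private MC + MEC = 36.39 + 2.19q.
Set SMC = demand: 36.39 + 2.19q = 95.84 - 0.56q → q* = 21.6182.
The Pigouvian tax equals MEC at q*: 10.52 + 1.44×21.6182 = 41.6502.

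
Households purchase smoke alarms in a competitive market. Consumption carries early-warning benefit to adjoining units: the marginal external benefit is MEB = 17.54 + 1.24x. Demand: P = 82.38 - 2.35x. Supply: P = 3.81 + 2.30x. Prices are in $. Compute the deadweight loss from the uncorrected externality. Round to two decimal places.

DWL = $217.25

Market equilibrium (private): 3.81 + 2.30x = 82.38 - 2.35x → x_m = 16.8968.
Social marginal benefit = demand + MEB = 99.92 - 1.11x.
Set SMB = MC: 99.92 - 1.11x = 3.81 + 2.30x → x* = 28.1848.
The loss is the area between SMB and MC from x* to x_m; with linear curves that's a triangle of height MEB(x_m).
DWL = ½ × 11.2880 × 38.4920 = 217.2488.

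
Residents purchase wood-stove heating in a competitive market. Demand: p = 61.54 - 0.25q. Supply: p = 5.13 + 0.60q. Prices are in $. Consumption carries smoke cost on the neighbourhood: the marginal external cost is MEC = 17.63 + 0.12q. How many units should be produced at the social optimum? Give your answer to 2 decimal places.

Social marginal benefit = demand − MEC = 43.91 - 0.37q.
Set SMB = MC: 43.91 - 0.37q = 5.13 + 0.60q → q* = 39.9794.

q* = 39.98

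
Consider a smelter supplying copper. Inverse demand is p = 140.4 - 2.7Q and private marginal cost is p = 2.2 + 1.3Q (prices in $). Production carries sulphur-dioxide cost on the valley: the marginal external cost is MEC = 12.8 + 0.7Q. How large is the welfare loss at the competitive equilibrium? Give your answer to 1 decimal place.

Market equilibrium (private): 2.2 + 1.3Q = 140.4 - 2.7Q → Q_m = 34.5500.
Social marginal cost = private MC + MEC = 15.0 + 2.0Q.
Set SMC = demand: 15.0 + 2.0Q = 140.4 - 2.7Q → Q* = 26.6809.
The welfare-loss triangle has base |Q_m − Q*| and height MEC(Q_m) (the vertical gap between SMC and demand is zero at Q* and MEC at Q_m).
DWL = ½ × 7.8691 × 36.9850 = 145.5193.

DWL = $145.5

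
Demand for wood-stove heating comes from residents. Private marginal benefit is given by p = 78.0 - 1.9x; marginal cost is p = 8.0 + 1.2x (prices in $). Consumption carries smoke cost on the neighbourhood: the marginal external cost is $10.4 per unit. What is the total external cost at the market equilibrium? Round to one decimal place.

Market equilibrium (private): 8.0 + 1.2x = 78.0 - 1.9x → x_m = 22.5806.
Total external cost = MEC × x_m = 10.4 × 22.5806 = 234.8382.

$234.8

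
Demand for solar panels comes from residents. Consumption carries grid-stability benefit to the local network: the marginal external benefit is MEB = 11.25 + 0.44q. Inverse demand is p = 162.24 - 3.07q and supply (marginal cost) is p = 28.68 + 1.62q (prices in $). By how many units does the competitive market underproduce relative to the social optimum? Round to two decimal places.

5.60 units

Market equilibrium (private): 28.68 + 1.62q = 162.24 - 3.07q → q_m = 28.4776.
Social marginal benefit = demand + MEB = 173.49 - 2.63q.
Set SMB = MC: 173.49 - 2.63q = 28.68 + 1.62q → q* = 34.0729.
Gap = |28.4776 − 34.0729| = 5.5953.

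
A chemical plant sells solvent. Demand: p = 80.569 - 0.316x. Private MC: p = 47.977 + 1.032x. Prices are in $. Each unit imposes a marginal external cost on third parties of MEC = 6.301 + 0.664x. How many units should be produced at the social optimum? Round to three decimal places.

Social marginal cost = private MC + MEC = 54.278 + 1.696x.
Set SMC = demand: 54.278 + 1.696x = 80.569 - 0.316x → x* = 13.0671.

x* = 13.067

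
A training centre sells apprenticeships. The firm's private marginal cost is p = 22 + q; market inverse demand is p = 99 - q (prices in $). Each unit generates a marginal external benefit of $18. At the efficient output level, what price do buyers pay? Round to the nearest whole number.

P = $52

Social marginal cost = private MC − MEB = 4 + q.
Set SMC = demand: 4 + q = 99 - q → q* = 47.5000.
Consumer price on the demand curve at q*: 99 − 1×47.5000 = 51.5000.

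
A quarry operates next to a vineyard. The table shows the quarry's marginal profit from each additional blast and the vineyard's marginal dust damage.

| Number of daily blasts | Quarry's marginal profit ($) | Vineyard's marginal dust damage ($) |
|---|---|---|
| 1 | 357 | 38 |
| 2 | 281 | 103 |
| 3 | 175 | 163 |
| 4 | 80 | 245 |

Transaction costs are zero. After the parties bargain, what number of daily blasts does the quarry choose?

3

Bargaining reaches the level where marginal profit last exceeds marginal dust damage.
That holds through level 3 (175 ≥ 163) but not at 4 (80 < 245).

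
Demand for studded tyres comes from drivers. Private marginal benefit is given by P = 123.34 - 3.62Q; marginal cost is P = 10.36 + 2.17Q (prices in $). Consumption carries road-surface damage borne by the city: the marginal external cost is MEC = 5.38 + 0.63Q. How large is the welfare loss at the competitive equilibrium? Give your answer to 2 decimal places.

DWL = $24.33

Market equilibrium (private): 10.36 + 2.17Q = 123.34 - 3.62Q → Q_m = 19.5130.
Social marginal benefit = demand − MEC = 117.96 - 4.25Q.
Set SMB = MC: 117.96 - 4.25Q = 10.36 + 2.17Q → Q* = 16.7601.
The loss is the area between SMB and MC from Q* to Q_m; with linear curves that's a triangle of height MEC(Q_m).
DWL = ½ × 2.7529 × 17.6732 = 24.3263.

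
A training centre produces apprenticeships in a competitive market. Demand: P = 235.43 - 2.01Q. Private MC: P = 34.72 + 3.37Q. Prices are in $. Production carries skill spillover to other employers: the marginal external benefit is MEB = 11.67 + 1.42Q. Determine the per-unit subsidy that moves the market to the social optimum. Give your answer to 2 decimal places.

subsidy = $87.83 per unit

Social marginal cost = private MC − MEB = 23.05 + 1.95Q.
Set SMC = demand: 23.05 + 1.95Q = 235.43 - 2.01Q → Q* = 53.6313.
The Pigouvian subsidy equals MEB at Q*: 11.67 + 1.42×53.6313 = 87.8264.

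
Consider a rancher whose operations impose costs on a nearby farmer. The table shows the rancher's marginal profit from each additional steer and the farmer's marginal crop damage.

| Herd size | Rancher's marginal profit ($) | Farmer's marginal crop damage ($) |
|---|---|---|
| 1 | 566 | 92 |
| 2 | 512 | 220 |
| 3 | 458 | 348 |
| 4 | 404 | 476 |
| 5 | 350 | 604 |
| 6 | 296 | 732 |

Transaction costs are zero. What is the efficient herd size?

Bargaining reaches the level where marginal profit last exceeds marginal crop damage.
That holds through level 3 (458 ≥ 348) but not at 4 (404 < 476).

3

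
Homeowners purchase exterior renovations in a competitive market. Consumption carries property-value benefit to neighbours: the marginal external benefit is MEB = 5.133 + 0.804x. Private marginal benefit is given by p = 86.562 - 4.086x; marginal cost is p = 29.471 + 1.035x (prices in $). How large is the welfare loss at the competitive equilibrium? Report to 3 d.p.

Market equilibrium (private): 29.471 + 1.035x = 86.562 - 4.086x → x_m = 11.1484.
Social marginal benefit = demand + MEB = 91.695 - 3.282x.
Set SMB = MC: 91.695 - 3.282x = 29.471 + 1.035x → x* = 14.4137.
Height of the DWL triangle at x_m is SMB(x_m) − MC(x_m) = MEB(x_m) = 14.0963.
DWL = ½ × 3.2653 × 14.0963 = 23.0143.

DWL = $23.014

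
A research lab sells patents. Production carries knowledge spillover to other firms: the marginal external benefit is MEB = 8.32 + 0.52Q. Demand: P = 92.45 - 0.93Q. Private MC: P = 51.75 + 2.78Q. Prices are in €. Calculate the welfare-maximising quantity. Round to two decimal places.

Q* = 15.37

Social marginal cost = private MC − MEB = 43.43 + 2.26Q.
Set SMC = demand: 43.43 + 2.26Q = 92.45 - 0.93Q → Q* = 15.3668.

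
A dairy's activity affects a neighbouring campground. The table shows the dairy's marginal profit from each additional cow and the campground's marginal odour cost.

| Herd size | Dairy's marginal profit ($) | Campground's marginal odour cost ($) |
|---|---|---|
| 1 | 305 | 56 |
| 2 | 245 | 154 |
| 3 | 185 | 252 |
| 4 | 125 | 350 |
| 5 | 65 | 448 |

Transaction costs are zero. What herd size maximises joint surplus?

Bargaining reaches the level where marginal profit last exceeds marginal odour cost.
That holds through level 2 (245 ≥ 154) but not at 3 (185 < 252).

2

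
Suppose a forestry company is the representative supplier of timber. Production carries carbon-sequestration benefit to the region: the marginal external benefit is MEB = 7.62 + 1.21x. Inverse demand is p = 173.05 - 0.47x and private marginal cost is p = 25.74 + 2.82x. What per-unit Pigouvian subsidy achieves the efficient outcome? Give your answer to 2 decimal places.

Social marginal cost = private MC − MEB = 18.12 + 1.61x.
Set SMC = demand: 18.12 + 1.61x = 173.05 - 0.47x → x* = 74.4856.
The Pigouvian subsidy equals MEB at x*: 7.62 + 1.21×74.4856 = 97.7476.

subsidy = 97.75 per unit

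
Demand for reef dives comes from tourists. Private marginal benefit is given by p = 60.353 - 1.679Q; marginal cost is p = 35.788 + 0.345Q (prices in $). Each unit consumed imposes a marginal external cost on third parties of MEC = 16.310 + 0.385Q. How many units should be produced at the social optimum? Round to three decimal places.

Social marginal benefit = demand − MEC = 44.043 - 2.064Q.
Set SMB = MC: 44.043 - 2.064Q = 35.788 + 0.345Q → Q* = 3.4267.

Q* = 3.427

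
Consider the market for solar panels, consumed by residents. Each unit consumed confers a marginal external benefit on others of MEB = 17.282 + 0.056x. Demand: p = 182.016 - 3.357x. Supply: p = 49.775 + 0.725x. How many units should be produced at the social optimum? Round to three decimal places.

x* = 37.139

Social marginal benefit = demand + MEB = 199.298 - 3.301x.
Set SMB = MC: 199.298 - 3.301x = 49.775 + 0.725x → x* = 37.1393.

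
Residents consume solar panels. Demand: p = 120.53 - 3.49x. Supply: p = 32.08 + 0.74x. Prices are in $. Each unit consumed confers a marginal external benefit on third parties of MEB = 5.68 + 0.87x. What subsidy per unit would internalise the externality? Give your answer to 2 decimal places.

subsidy = $30.05 per unit

Social marginal benefit = demand + MEB = 126.21 - 2.62x.
Set SMB = MC: 126.21 - 2.62x = 32.08 + 0.74x → x* = 28.0149.
The Pigouvian subsidy equals MEB at x*: 5.68 + 0.87×28.0149 = 30.0530.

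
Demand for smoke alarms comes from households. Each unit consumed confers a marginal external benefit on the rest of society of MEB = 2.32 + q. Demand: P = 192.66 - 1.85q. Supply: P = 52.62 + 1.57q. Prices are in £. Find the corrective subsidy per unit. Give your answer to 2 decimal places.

subsidy = £61.15 per unit

Social marginal benefit = demand + MEB = 194.98 - 0.85q.
Set SMB = MC: 194.98 - 0.85q = 52.62 + 1.57q → q* = 58.8264.
The Pigouvian subsidy equals MEB at q*: 2.32 + 1.00×58.8264 = 61.1464.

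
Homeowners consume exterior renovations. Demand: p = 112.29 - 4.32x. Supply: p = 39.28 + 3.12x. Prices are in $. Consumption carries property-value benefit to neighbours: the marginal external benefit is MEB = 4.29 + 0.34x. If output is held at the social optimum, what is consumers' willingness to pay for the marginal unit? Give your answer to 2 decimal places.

P = $65.26

Social marginal benefit = demand + MEB = 116.58 - 3.98x.
Set SMB = MC: 116.58 - 3.98x = 39.28 + 3.12x → x* = 10.8873.
Consumer price on the demand curve at x*: 112.29 − 4.32×10.8873 = 65.2569.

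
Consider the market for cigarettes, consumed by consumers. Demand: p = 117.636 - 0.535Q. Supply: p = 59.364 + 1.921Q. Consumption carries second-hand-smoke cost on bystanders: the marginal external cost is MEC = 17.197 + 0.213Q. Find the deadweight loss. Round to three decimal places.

DWL = 92.749

Market equilibrium (private): 59.364 + 1.921Q = 117.636 - 0.535Q → Q_m = 23.7264.
Social marginal benefit = demand − MEC = 100.439 - 0.748Q.
Set SMB = MC: 100.439 - 0.748Q = 59.364 + 1.921Q → Q* = 15.3897.
Between Q* and Q_m the wedge MC − SMB runs linearly from 0 to MEC(Q_m), so the loss is a triangle.
DWL = ½ × 8.3367 × 22.2507 = 92.7487.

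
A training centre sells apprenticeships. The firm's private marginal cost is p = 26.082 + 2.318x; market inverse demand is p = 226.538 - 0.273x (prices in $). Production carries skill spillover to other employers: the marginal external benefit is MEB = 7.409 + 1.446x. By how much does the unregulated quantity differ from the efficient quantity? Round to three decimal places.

Market equilibrium (private): 26.082 + 2.318x = 226.538 - 0.273x → x_m = 77.3663.
Social marginal cost = private MC − MEB = 18.673 + 0.872x.
Set SMC = demand: 18.673 + 0.872x = 226.538 - 0.273x → x* = 181.5415.
Gap = |77.3663 − 181.5415| = 104.1752.

104.175 units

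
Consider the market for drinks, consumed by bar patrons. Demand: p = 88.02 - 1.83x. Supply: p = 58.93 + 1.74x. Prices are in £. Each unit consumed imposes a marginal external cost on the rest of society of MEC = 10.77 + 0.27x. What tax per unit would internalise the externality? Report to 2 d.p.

Social marginal benefit = demand − MEC = 77.25 - 2.10x.
Set SMB = MC: 77.25 - 2.10x = 58.93 + 1.74x → x* = 4.7708.
The Pigouvian tax equals MEC at x*: 10.77 + 0.27×4.7708 = 12.0581.

tax = £12.06 per unit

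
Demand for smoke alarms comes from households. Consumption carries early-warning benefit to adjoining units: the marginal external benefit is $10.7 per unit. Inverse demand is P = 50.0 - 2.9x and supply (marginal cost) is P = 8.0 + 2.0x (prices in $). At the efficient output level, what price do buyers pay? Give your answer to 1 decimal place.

Social marginal benefit = demand + MEB = 60.7 - 2.9x.
Set SMB = MC: 60.7 - 2.9x = 8.0 + 2.0x → x* = 10.7551.
Consumer price on the demand curve at x*: 50.0 − 2.9×10.7551 = 18.8102.

P = $18.8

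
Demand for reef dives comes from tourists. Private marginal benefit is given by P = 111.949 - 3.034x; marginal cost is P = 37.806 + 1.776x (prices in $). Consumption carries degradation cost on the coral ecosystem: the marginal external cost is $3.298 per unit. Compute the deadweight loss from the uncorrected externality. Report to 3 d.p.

DWL = $1.131

Market equilibrium (private): 37.806 + 1.776x = 111.949 - 3.034x → x_m = 15.4143.
Social marginal benefit = demand − MEC = 108.651 - 3.034x.
Set SMB = MC: 108.651 - 3.034x = 37.806 + 1.776x → x* = 14.7287.
The welfare-loss triangle has base |x_m − x*| and height MEC(x_m) (the vertical gap between SMB and MC is zero at x* and MEC at x_m).
DWL = ½ × 0.6856 × 3.2980 = 1.1306.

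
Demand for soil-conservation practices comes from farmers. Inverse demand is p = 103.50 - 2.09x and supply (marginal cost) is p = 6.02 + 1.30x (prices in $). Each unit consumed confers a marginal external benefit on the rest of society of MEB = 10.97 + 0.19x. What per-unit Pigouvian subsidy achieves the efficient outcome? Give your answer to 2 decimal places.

Social marginal benefit = demand + MEB = 114.47 - 1.90x.
Set SMB = MC: 114.47 - 1.90x = 6.02 + 1.30x → x* = 33.8906.
The Pigouvian subsidy equals MEB at x*: 10.97 + 0.19×33.8906 = 17.4092.

subsidy = $17.41 per unit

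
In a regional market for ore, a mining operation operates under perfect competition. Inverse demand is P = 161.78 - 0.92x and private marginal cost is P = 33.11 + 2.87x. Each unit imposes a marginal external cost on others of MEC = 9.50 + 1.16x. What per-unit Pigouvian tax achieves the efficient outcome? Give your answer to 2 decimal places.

Social marginal cost = private MC + MEC = 42.61 + 4.03x.
Set SMC = demand: 42.61 + 4.03x = 161.78 - 0.92x → x* = 24.0747.
The Pigouvian tax equals MEC at x*: 9.50 + 1.16×24.0747 = 37.4267.

tax = 37.43 per unit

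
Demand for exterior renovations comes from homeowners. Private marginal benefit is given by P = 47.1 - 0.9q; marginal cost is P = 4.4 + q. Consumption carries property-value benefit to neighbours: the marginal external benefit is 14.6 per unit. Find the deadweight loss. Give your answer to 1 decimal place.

Market equilibrium (private): 4.4 + q = 47.1 - 0.9q → q_m = 22.4737.
Social marginal benefit = demand + MEB = 61.7 - 0.9q.
Set SMB = MC: 61.7 - 0.9q = 4.4 + q → q* = 30.1579.
Height of the DWL triangle at q_m is SMB(q_m) − MC(q_m) = MEB(q_m) = 14.6000.
DWL = ½ × 7.6842 × 14.6000 = 56.0947.

DWL = 56.1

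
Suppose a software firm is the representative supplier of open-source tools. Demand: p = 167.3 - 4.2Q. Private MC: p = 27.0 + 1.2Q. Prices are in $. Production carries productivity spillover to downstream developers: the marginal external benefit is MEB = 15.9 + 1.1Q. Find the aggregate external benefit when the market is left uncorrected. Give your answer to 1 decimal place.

$784.4

Market equilibrium (private): 27.0 + 1.2Q = 167.3 - 4.2Q → Q_m = 25.9815.
Total external benefit = ∫₀^{Q_m} (15.9 + 1.1Q) dQ = 15.9×25.9815 + ½×1.1×25.9815² = 784.3769.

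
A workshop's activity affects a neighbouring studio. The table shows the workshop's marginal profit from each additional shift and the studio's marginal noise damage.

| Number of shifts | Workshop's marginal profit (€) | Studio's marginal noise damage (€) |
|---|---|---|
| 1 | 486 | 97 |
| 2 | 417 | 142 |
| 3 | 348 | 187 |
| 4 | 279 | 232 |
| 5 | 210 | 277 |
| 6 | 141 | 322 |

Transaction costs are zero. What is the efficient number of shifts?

Bargaining reaches the level where marginal profit last exceeds marginal noise damage.
That holds through level 4 (279 ≥ 232) but not at 5 (210 < 277).

4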